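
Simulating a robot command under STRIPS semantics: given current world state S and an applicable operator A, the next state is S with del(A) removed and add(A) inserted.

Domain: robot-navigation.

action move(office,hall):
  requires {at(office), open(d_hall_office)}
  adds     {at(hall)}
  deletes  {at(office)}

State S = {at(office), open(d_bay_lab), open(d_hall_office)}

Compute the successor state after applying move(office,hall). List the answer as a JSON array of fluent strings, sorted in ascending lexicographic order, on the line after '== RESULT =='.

Compute (S \ del) ∪ add:
  pre ⊆ S: {at(office), open(d_hall_office)} ⊆ S  — applicable
  S \ del = {open(d_bay_lab), open(d_hall_office)}
  ∪ add   = {at(hall), open(d_bay_lab), open(d_hall_office)}

== RESULT ==
["at(hall)", "open(d_bay_lab)", "open(d_hall_office)"]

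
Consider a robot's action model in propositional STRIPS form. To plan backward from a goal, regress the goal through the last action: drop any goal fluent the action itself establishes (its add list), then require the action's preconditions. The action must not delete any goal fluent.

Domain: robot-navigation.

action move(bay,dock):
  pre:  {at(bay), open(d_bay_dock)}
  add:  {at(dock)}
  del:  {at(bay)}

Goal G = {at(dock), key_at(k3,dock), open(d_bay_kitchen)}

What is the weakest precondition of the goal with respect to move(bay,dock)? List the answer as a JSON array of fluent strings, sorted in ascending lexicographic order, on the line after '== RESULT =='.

Regress:
  G ∩ del = {}  (empty — regression defined)
  G \ add = {at(dock), key_at(k3,dock), open(d_bay_kitchen)} \ {at(dock)} = {key_at(k3,dock), open(d_bay_kitchen)}
  ∪ pre   = {key_at(k3,dock), open(d_bay_kitchen)} ∪ {at(bay), open(d_bay_dock)}
          = {at(bay), key_at(k3,dock), open(d_bay_dock), open(d_bay_kitchen)}

== RESULT ==
["at(bay)", "key_at(k3,dock)", "open(d_bay_dock)", "open(d_bay_kitchen)"]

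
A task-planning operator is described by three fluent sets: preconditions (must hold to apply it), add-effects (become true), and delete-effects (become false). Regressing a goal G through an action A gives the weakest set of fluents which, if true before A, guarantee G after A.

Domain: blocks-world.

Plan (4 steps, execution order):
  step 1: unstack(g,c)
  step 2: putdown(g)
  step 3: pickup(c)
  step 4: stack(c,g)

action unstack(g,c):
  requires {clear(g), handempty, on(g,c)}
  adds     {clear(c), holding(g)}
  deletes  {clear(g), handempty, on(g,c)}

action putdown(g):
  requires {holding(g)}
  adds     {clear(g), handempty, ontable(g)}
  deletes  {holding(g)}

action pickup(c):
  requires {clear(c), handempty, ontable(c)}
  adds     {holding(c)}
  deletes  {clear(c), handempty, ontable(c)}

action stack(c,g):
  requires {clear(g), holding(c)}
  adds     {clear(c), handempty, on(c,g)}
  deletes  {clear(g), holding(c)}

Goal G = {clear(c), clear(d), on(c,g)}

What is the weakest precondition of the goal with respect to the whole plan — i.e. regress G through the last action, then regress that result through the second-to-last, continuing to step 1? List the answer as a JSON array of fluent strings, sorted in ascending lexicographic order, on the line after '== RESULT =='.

Regress step by step:
  through step 4 (stack(c,g)): drop {clear(c), on(c,g)}, keep {clear(d)}, require {clear(g), holding(c)}
    → {clear(d), clear(g), holding(c)}
  through step 3 (pickup(c)): drop {holding(c)}, keep {clear(d), clear(g)}, require {clear(c), handempty, ontable(c)}
    → {clear(c), clear(d), clear(g), handempty, ontable(c)}
  through step 2 (putdown(g)): drop {clear(g), handempty}, keep {clear(c), clear(d), ontable(c)}, require {holding(g)}
    → {clear(c), clear(d), holding(g), ontable(c)}
  through step 1 (unstack(g,c)): drop {clear(c), holding(g)}, keep {clear(d), ontable(c)}, require {clear(g), handempty, on(g,c)}
    → {clear(d), clear(g), handempty, on(g,c), ontable(c)}

== RESULT ==
["clear(d)", "clear(g)", "handempty", "on(g,c)", "ontable(c)"]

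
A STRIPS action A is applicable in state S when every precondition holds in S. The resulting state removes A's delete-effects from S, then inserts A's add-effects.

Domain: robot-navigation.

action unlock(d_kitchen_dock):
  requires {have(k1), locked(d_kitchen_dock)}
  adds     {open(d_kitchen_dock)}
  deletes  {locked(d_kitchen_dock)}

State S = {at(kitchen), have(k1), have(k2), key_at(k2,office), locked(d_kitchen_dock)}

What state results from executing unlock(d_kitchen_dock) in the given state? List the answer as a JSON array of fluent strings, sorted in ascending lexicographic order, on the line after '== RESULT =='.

Compute (S \ del) ∪ add:
  pre ⊆ S: {have(k1), locked(d_kitchen_dock)} ⊆ S  — applicable
  S \ del = {at(kitchen), have(k1), have(k2), key_at(k2,office)}
  ∪ add   = {at(kitchen), have(k1), have(k2), key_at(k2,office), open(d_kitchen_dock)}

== RESULT ==
["at(kitchen)", "have(k1)", "have(k2)", "key_at(k2,office)", "open(d_kitchen_dock)"]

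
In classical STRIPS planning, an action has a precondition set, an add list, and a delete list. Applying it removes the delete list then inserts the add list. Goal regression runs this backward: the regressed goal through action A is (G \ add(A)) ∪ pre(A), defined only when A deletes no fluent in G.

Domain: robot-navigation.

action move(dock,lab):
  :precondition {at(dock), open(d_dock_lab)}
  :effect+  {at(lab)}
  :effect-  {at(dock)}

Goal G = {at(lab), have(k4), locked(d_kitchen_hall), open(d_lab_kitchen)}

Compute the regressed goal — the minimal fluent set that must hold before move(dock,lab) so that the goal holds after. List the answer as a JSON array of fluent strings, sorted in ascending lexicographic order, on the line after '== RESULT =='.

Regress:
  G ∩ del = {}  (empty — regression defined)
  G \ add = {at(lab), have(k4), locked(d_kitchen_hall), open(d_lab_kitchen)} \ {at(lab)} = {have(k4), locked(d_kitchen_hall), open(d_lab_kitchen)}
  ∪ pre   = {have(k4), locked(d_kitchen_hall), open(d_lab_kitchen)} ∪ {at(dock), open(d_dock_lab)}
          = {at(dock), have(k4), locked(d_kitchen_hall), open(d_dock_lab), open(d_lab_kitchen)}

== RESULT ==
["at(dock)", "have(k4)", "locked(d_kitchen_hall)", "open(d_dock_lab)", "open(d_lab_kitchen)"]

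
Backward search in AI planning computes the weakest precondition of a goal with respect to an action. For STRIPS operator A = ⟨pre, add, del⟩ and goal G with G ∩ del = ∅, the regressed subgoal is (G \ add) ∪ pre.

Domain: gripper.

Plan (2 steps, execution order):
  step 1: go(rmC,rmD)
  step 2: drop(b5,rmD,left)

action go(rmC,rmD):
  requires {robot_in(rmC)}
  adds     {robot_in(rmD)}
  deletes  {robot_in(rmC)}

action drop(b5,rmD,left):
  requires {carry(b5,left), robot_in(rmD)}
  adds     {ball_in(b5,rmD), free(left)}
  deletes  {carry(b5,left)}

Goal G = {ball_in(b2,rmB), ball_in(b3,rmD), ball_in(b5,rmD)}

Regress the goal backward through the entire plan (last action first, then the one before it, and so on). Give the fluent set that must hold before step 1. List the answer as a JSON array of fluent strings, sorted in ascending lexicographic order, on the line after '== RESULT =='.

Work backward from the goal:
  through step 2 (drop(b5,rmD,left)): drop {ball_in(b5,rmD)}, keep {ball_in(b2,rmB), ball_in(b3,rmD)}, require {carry(b5,left), robot_in(rmD)}
    → {ball_in(b2,rmB), ball_in(b3,rmD), carry(b5,left), robot_in(rmD)}
  through step 1 (go(rmC,rmD)): drop {robot_in(rmD)}, keep {ball_in(b2,rmB), ball_in(b3,rmD), carry(b5,left)}, require {robot_in(rmC)}
    → {ball_in(b2,rmB), ball_in(b3,rmD), carry(b5,left), robot_in(rmC)}

== RESULT ==
["ball_in(b2,rmB)", "ball_in(b3,rmD)", "carry(b5,left)", "robot_in(rmC)"]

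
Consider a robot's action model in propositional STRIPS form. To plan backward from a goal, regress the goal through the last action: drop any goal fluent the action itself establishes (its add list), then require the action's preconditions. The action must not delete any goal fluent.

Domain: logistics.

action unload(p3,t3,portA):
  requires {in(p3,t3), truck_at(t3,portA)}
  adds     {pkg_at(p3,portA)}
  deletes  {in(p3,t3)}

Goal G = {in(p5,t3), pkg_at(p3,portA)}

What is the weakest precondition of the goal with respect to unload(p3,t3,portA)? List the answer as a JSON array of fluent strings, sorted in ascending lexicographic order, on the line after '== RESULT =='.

Compute (G \ add) ∪ pre:
  G ∩ del = {}  (empty — regression defined)
  G \ add = {in(p5,t3), pkg_at(p3,portA)} \ {pkg_at(p3,portA)} = {in(p5,t3)}
  ∪ pre   = {in(p5,t3)} ∪ {in(p3,t3), truck_at(t3,portA)}
          = {in(p3,t3), in(p5,t3), truck_at(t3,portA)}

== RESULT ==
["in(p3,t3)", "in(p5,t3)", "truck_at(t3,portA)"]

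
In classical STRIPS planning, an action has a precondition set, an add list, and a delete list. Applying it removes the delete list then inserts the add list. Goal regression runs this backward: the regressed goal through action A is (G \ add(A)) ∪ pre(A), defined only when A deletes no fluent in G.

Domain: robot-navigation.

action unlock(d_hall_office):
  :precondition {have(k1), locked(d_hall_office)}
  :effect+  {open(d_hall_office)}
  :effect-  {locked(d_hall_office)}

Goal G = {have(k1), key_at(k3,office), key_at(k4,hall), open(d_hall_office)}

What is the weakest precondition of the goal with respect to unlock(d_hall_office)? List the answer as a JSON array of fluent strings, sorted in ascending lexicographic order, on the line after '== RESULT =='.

Regress:
  G ∩ del = {}  (empty — regression defined)
  G \ add = {have(k1), key_at(k3,office), key_at(k4,hall), open(d_hall_office)} \ {open(d_hall_office)} = {have(k1), key_at(k3,office), key_at(k4,hall)}
  ∪ pre   = {have(k1), key_at(k3,office), key_at(k4,hall)} ∪ {have(k1), locked(d_hall_office)}
          = {have(k1), key_at(k3,office), key_at(k4,hall), locked(d_hall_office)}

== RESULT ==
["have(k1)", "key_at(k3,office)", "key_at(k4,hall)", "locked(d_hall_office)"]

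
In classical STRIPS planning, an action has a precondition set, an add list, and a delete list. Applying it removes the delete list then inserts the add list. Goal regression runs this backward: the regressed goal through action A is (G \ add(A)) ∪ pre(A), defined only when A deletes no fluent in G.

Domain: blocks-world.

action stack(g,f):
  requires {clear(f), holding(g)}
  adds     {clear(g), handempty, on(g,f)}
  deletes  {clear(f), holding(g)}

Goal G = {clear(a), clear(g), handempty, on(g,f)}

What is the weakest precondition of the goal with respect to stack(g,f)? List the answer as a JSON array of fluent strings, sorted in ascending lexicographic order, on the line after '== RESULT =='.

Compute (G \ add) ∪ pre:
  G ∩ del = {}  (empty — regression defined)
  G \ add = {clear(a), clear(g), handempty, on(g,f)} \ {clear(g), handempty, on(g,f)} = {clear(a)}
  ∪ pre   = {clear(a)} ∪ {clear(f), holding(g)}
          = {clear(a), clear(f), holding(g)}

== RESULT ==
["clear(a)", "clear(f)", "holding(g)"]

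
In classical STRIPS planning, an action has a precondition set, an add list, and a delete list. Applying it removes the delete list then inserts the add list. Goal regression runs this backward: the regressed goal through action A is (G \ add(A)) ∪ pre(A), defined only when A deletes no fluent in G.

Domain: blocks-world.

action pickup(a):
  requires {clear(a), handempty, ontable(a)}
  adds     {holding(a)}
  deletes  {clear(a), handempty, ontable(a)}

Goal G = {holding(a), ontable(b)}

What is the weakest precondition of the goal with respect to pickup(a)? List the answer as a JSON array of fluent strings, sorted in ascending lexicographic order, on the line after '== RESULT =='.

Regress:
  G ∩ del = {}  (empty — regression defined)
  G \ add = {holding(a), ontable(b)} \ {holding(a)} = {ontable(b)}
  ∪ pre   = {ontable(b)} ∪ {clear(a), handempty, ontable(a)}
          = {clear(a), handempty, ontable(a), ontable(b)}

== RESULT ==
["clear(a)", "handempty", "ontable(a)", "ontable(b)"]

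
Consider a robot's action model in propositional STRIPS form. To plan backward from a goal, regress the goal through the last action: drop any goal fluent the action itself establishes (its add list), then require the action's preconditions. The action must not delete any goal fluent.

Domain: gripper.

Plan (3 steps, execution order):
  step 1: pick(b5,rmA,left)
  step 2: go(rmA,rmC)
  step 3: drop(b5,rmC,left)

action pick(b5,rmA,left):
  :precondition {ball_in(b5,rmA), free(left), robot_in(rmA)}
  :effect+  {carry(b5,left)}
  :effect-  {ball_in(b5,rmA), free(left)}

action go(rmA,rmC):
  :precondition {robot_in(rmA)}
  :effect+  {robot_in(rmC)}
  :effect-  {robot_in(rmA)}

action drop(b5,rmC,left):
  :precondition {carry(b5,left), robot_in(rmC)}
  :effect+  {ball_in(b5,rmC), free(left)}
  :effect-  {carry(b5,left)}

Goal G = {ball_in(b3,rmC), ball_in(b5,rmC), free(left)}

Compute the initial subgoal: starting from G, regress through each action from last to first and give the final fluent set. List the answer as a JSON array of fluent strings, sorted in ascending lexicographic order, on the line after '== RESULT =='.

Work backward from the goal:
  through step 3 (drop(b5,rmC,left)): drop {ball_in(b5,rmC), free(left)}, keep {ball_in(b3,rmC)}, require {carry(b5,left), robot_in(rmC)}
    → {ball_in(b3,rmC), carry(b5,left), robot_in(rmC)}
  through step 2 (go(rmA,rmC)): drop {robot_in(rmC)}, keep {ball_in(b3,rmC), carry(b5,left)}, require {robot_in(rmA)}
    → {ball_in(b3,rmC), carry(b5,left), robot_in(rmA)}
  through step 1 (pick(b5,rmA,left)): drop {carry(b5,left)}, keep {ball_in(b3,rmC), robot_in(rmA)}, require {ball_in(b5,rmA), free(left), robot_in(rmA)}
    → {ball_in(b3,rmC), ball_in(b5,rmA), free(left), robot_in(rmA)}

== RESULT ==
["ball_in(b3,rmC)", "ball_in(b5,rmA)", "free(left)", "robot_in(rmA)"]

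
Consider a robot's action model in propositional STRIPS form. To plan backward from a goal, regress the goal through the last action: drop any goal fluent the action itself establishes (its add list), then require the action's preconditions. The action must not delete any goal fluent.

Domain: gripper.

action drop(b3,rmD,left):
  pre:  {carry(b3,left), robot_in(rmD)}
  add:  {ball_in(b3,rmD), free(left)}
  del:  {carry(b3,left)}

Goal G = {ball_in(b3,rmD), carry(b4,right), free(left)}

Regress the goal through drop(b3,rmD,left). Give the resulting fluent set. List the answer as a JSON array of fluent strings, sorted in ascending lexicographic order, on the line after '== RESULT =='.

Compute (G \ add) ∪ pre:
  G ∩ del = {}  (empty — regression defined)
  G \ add = {ball_in(b3,rmD), carry(b4,right), free(left)} \ {ball_in(b3,rmD), free(left)} = {carry(b4,right)}
  ∪ pre   = {carry(b4,right)} ∪ {carry(b3,left), robot_in(rmD)}
          = {carry(b3,left), carry(b4,right), robot_in(rmD)}

== RESULT ==
["carry(b3,left)", "carry(b4,right)", "robot_in(rmD)"]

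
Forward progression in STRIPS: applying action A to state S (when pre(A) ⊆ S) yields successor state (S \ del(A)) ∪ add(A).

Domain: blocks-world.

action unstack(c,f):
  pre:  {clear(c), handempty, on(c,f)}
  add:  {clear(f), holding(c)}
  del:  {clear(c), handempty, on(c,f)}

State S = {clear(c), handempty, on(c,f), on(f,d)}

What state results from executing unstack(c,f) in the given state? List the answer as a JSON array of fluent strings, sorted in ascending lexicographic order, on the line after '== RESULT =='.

Progress:
  pre ⊆ S: {clear(c), handempty, on(c,f)} ⊆ S  — applicable
  S \ del = {on(f,d)}
  ∪ add   = {clear(f), holding(c), on(f,d)}

== RESULT ==
["clear(f)", "holding(c)", "on(f,d)"]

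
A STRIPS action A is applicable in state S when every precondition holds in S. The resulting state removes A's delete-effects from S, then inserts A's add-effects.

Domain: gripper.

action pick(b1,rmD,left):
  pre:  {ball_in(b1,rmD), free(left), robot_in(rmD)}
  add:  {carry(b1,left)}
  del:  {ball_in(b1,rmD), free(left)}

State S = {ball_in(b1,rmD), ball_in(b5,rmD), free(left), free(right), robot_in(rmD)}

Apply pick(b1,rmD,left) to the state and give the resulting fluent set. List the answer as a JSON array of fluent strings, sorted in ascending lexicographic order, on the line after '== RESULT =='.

Progress:
  pre ⊆ S: {ball_in(b1,rmD), free(left), robot_in(rmD)} ⊆ S  — applicable
  S \ del = {ball_in(b5,rmD), free(right), robot_in(rmD)}
  ∪ add   = {ball_in(b5,rmD), carry(b1,left), free(right), robot_in(rmD)}

== RESULT ==
["ball_in(b5,rmD)", "carry(b1,left)", "free(right)", "robot_in(rmD)"]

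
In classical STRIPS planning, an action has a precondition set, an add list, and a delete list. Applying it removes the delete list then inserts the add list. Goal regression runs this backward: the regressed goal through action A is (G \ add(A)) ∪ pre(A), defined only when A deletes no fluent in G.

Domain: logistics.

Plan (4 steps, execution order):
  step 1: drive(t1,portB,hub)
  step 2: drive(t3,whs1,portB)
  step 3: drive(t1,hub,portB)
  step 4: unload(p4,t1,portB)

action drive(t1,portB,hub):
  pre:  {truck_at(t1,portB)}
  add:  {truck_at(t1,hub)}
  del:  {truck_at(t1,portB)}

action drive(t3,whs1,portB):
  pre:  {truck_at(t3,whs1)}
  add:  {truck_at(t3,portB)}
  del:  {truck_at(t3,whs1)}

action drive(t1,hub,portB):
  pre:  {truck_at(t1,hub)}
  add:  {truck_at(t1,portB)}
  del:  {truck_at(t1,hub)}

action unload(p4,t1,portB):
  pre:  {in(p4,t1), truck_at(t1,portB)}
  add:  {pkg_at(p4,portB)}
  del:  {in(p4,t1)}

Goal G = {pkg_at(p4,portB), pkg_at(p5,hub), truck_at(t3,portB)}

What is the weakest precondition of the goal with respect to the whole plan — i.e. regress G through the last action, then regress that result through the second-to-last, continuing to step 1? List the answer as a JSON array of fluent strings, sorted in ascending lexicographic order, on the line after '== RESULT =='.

Regress step by step:
  through step 4 (unload(p4,t1,portB)): drop {pkg_at(p4,portB)}, keep {pkg_at(p5,hub), truck_at(t3,portB)}, require {in(p4,t1), truck_at(t1,portB)}
    → {in(p4,t1), pkg_at(p5,hub), truck_at(t1,portB), truck_at(t3,portB)}
  through step 3 (drive(t1,hub,portB)): drop {truck_at(t1,portB)}, keep {in(p4,t1), pkg_at(p5,hub), truck_at(t3,portB)}, require {truck_at(t1,hub)}
    → {in(p4,t1), pkg_at(p5,hub), truck_at(t1,hub), truck_at(t3,portB)}
  through step 2 (drive(t3,whs1,portB)): drop {truck_at(t3,portB)}, keep {in(p4,t1), pkg_at(p5,hub), truck_at(t1,hub)}, require {truck_at(t3,whs1)}
    → {in(p4,t1), pkg_at(p5,hub), truck_at(t1,hub), truck_at(t3,whs1)}
  through step 1 (drive(t1,portB,hub)): drop {truck_at(t1,hub)}, keep {in(p4,t1), pkg_at(p5,hub), truck_at(t3,whs1)}, require {truck_at(t1,portB)}
    → {in(p4,t1), pkg_at(p5,hub), truck_at(t1,portB), truck_at(t3,whs1)}

== RESULT ==
["in(p4,t1)", "pkg_at(p5,hub)", "truck_at(t1,portB)", "truck_at(t3,whs1)"]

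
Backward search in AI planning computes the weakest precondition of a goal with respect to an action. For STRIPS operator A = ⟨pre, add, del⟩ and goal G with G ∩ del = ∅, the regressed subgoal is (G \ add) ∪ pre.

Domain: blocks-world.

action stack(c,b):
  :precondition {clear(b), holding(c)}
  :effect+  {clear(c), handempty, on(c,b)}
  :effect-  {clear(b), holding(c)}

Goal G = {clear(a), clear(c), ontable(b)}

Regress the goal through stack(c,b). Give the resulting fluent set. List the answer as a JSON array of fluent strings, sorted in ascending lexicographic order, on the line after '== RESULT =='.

Compute (G \ add) ∪ pre:
  G ∩ del = {}  (empty — regression defined)
  G \ add = {clear(a), clear(c), ontable(b)} \ {clear(c), handempty, on(c,b)} = {clear(a), ontable(b)}
  ∪ pre   = {clear(a), ontable(b)} ∪ {clear(b), holding(c)}
          = {clear(a), clear(b), holding(c), ontable(b)}

== RESULT ==
["clear(a)", "clear(b)", "holding(c)", "ontable(b)"]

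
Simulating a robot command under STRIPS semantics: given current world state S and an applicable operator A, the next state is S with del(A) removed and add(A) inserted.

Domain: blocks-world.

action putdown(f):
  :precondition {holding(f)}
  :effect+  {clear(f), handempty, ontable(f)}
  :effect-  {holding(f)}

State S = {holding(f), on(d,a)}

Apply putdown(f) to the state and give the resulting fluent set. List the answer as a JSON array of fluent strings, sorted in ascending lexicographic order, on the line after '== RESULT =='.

Compute (S \ del) ∪ add:
  pre ⊆ S: {holding(f)} ⊆ S  — applicable
  S \ del = {on(d,a)}
  ∪ add   = {clear(f), handempty, on(d,a), ontable(f)}

== RESULT ==
["clear(f)", "handempty", "on(d,a)", "ontable(f)"]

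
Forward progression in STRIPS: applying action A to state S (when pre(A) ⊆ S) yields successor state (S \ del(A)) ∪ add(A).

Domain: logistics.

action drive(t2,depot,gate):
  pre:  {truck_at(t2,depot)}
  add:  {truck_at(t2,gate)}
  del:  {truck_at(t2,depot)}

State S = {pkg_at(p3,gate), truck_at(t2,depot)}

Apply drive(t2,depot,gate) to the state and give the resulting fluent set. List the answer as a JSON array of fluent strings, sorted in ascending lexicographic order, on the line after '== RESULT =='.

Progress:
  pre ⊆ S: {truck_at(t2,depot)} ⊆ S  — applicable
  S \ del = {pkg_at(p3,gate)}
  ∪ add   = {pkg_at(p3,gate), truck_at(t2,gate)}

== RESULT ==
["pkg_at(p3,gate)", "truck_at(t2,gate)"]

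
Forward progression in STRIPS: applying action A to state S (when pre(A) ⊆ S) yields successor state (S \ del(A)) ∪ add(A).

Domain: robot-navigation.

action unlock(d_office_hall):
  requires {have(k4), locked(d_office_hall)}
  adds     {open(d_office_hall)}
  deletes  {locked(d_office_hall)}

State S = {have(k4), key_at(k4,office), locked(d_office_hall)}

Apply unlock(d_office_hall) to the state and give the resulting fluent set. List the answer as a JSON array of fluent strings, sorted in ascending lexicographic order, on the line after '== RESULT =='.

Progress:
  pre ⊆ S: {have(k4), locked(d_office_hall)} ⊆ S  — applicable
  S \ del = {have(k4), key_at(k4,office)}
  ∪ add   = {have(k4), key_at(k4,office), open(d_office_hall)}

== RESULT ==
["have(k4)", "key_at(k4,office)", "open(d_office_hall)"]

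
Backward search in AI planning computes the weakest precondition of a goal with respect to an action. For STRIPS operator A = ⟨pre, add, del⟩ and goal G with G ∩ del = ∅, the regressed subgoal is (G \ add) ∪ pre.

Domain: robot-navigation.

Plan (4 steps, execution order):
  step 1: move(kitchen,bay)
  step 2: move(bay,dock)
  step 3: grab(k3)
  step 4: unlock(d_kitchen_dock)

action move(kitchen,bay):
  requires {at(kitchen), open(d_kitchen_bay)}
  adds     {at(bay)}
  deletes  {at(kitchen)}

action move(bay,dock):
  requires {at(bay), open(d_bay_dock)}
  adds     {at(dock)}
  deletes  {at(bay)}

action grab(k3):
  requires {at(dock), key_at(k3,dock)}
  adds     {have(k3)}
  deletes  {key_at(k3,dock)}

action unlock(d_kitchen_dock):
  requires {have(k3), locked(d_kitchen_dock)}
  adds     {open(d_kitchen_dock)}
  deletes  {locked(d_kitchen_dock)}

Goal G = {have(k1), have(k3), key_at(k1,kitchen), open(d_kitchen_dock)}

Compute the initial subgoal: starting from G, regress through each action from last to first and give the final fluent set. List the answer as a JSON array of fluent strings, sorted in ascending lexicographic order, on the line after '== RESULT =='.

Regress step by step:
  through step 4 (unlock(d_kitchen_dock)): drop {open(d_kitchen_dock)}, keep {have(k1), have(k3), key_at(k1,kitchen)}, require {have(k3), locked(d_kitchen_dock)}
    → {have(k1), have(k3), key_at(k1,kitchen), locked(d_kitchen_dock)}
  through step 3 (grab(k3)): drop {have(k3)}, keep {have(k1), key_at(k1,kitchen), locked(d_kitchen_dock)}, require {at(dock), key_at(k3,dock)}
    → {at(dock), have(k1), key_at(k1,kitchen), key_at(k3,dock), locked(d_kitchen_dock)}
  through step 2 (move(bay,dock)): drop {at(dock)}, keep {have(k1), key_at(k1,kitchen), key_at(k3,dock), locked(d_kitchen_dock)}, require {at(bay), open(d_bay_dock)}
    → {at(bay), have(k1), key_at(k1,kitchen), key_at(k3,dock), locked(d_kitchen_dock), open(d_bay_dock)}
  through step 1 (move(kitchen,bay)): drop {at(bay)}, keep {have(k1), key_at(k1,kitchen), key_at(k3,dock), locked(d_kitchen_dock), open(d_bay_dock)}, require {at(kitchen), open(d_kitchen_bay)}
    → {at(kitchen), have(k1), key_at(k1,kitchen), key_at(k3,dock), locked(d_kitchen_dock), open(d_bay_dock), open(d_kitchen_bay)}

== RESULT ==
["at(kitchen)", "have(k1)", "key_at(k1,kitchen)", "key_at(k3,dock)", "locked(d_kitchen_dock)", "open(d_bay_dock)", "open(d_kitchen_bay)"]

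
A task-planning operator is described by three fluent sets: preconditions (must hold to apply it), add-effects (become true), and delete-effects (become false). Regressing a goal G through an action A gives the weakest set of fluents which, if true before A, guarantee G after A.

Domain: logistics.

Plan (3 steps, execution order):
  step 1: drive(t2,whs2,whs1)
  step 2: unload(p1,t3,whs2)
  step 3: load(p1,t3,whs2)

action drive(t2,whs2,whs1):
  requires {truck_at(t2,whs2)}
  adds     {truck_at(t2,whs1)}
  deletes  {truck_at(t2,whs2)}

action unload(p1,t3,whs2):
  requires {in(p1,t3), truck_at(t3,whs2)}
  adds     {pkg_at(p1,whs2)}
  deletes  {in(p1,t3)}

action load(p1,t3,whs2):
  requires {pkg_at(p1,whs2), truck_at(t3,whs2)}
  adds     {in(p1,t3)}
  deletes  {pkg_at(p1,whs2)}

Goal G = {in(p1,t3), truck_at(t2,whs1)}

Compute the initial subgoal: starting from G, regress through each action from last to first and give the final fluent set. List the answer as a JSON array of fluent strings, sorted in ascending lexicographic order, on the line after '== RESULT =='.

Regress step by step:
  through step 3 (load(p1,t3,whs2)): drop {in(p1,t3)}, keep {truck_at(t2,whs1)}, require {pkg_at(p1,whs2), truck_at(t3,whs2)}
    → {pkg_at(p1,whs2), truck_at(t2,whs1), truck_at(t3,whs2)}
  through step 2 (unload(p1,t3,whs2)): drop {pkg_at(p1,whs2)}, keep {truck_at(t2,whs1), truck_at(t3,whs2)}, require {in(p1,t3), truck_at(t3,whs2)}
    → {in(p1,t3), truck_at(t2,whs1), truck_at(t3,whs2)}
  through step 1 (drive(t2,whs2,whs1)): drop {truck_at(t2,whs1)}, keep {in(p1,t3), truck_at(t3,whs2)}, require {truck_at(t2,whs2)}
    → {in(p1,t3), truck_at(t2,whs2), truck_at(t3,whs2)}

== RESULT ==
["in(p1,t3)", "truck_at(t2,whs2)", "truck_at(t3,whs2)"]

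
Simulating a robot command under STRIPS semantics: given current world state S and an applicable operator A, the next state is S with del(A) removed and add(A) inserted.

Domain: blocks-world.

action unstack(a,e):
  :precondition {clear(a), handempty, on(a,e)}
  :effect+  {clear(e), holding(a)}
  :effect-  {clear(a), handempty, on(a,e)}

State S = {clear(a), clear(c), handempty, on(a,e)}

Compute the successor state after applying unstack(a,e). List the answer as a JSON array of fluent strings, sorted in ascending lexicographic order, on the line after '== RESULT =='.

Compute (S \ del) ∪ add:
  pre ⊆ S: {clear(a), handempty, on(a,e)} ⊆ S  — applicable
  S \ del = {clear(c)}
  ∪ add   = {clear(c), clear(e), holding(a)}

== RESULT ==
["clear(c)", "clear(e)", "holding(a)"]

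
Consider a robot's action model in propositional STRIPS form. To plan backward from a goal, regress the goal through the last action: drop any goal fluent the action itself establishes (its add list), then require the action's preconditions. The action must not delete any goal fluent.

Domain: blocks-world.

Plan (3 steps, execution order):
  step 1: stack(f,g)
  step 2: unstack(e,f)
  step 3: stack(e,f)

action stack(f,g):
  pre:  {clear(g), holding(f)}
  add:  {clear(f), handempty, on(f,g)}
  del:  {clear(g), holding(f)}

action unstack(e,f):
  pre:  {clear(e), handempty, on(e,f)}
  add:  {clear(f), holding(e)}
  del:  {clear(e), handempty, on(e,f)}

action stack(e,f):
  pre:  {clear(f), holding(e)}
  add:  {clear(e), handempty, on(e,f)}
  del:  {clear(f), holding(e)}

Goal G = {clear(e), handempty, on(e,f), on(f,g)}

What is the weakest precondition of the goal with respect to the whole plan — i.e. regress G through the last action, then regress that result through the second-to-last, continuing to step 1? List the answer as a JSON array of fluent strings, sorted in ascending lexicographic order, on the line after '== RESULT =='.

Regress step by step:
  through step 3 (stack(e,f)): drop {clear(e), handempty, on(e,f)}, keep {on(f,g)}, require {clear(f), holding(e)}
    → {clear(f), holding(e), on(f,g)}
  through step 2 (unstack(e,f)): drop {clear(f), holding(e)}, keep {on(f,g)}, require {clear(e), handempty, on(e,f)}
    → {clear(e), handempty, on(e,f), on(f,g)}
  through step 1 (stack(f,g)): drop {handempty, on(f,g)}, keep {clear(e), on(e,f)}, require {clear(g), holding(f)}
    → {clear(e), clear(g), holding(f), on(e,f)}

== RESULT ==
["clear(e)", "clear(g)", "holding(f)", "on(e,f)"]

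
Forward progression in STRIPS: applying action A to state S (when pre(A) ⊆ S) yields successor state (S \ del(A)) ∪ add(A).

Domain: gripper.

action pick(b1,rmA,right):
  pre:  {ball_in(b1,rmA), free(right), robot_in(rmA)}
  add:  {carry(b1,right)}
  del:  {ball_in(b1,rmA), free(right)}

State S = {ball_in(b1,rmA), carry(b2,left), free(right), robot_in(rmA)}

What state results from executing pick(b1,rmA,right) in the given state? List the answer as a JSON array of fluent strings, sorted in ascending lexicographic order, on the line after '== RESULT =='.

Compute (S \ del) ∪ add:
  pre ⊆ S: {ball_in(b1,rmA), free(right), robot_in(rmA)} ⊆ S  — applicable
  S \ del = {carry(b2,left), robot_in(rmA)}
  ∪ add   = {carry(b1,right), carry(b2,left), robot_in(rmA)}

== RESULT ==
["carry(b1,right)", "carry(b2,left)", "robot_in(rmA)"]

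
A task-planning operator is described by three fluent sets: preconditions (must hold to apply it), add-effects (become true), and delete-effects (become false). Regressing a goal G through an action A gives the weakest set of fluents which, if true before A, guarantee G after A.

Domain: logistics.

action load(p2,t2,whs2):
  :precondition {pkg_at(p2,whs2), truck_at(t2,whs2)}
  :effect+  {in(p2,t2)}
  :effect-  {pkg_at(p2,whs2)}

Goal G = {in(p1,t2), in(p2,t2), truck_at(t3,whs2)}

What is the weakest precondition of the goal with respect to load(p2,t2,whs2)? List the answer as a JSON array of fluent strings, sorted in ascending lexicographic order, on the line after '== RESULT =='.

Compute (G \ add) ∪ pre:
  G ∩ del = {}  (empty — regression defined)
  G \ add = {in(p1,t2), in(p2,t2), truck_at(t3,whs2)} \ {in(p2,t2)} = {in(p1,t2), truck_at(t3,whs2)}
  ∪ pre   = {in(p1,t2), truck_at(t3,whs2)} ∪ {pkg_at(p2,whs2), truck_at(t2,whs2)}
          = {in(p1,t2), pkg_at(p2,whs2), truck_at(t2,whs2), truck_at(t3,whs2)}

== RESULT ==
["in(p1,t2)", "pkg_at(p2,whs2)", "truck_at(t2,whs2)", "truck_at(t3,whs2)"]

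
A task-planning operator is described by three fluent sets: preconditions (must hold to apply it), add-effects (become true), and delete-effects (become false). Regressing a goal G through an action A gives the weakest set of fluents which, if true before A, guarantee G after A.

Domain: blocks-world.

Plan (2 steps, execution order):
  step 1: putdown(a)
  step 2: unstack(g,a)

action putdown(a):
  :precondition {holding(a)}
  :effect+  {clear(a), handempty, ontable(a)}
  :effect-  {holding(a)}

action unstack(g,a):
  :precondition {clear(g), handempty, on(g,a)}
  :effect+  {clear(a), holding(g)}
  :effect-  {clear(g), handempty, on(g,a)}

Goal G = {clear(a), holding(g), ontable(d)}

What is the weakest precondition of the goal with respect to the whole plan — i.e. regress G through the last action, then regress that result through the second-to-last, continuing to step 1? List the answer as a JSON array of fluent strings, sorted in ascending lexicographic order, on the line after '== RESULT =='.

Regress step by step:
  through step 2 (unstack(g,a)): drop {clear(a), holding(g)}, keep {ontable(d)}, require {clear(g), handempty, on(g,a)}
    → {clear(g), handempty, on(g,a), ontable(d)}
  through step 1 (putdown(a)): drop {handempty}, keep {clear(g), on(g,a), ontable(d)}, require {holding(a)}
    → {clear(g), holding(a), on(g,a), ontable(d)}

== RESULT ==
["clear(g)", "holding(a)", "on(g,a)", "ontable(d)"]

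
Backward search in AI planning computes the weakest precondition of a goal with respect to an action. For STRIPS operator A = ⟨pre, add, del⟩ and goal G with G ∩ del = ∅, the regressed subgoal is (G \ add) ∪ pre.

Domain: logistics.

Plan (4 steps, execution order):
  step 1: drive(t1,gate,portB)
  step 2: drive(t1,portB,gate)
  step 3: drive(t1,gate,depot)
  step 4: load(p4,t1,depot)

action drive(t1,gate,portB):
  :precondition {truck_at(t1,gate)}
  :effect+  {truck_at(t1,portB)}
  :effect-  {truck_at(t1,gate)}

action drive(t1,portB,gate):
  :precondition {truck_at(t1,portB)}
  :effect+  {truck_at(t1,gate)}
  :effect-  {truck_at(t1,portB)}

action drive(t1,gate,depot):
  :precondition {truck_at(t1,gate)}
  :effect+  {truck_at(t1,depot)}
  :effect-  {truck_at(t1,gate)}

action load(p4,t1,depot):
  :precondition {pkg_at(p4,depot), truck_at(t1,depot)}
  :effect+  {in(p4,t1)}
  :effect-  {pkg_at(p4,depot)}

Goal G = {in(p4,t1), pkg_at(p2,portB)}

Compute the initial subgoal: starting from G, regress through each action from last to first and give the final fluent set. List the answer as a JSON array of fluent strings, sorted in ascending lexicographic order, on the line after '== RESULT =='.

Work backward from the goal:
  through step 4 (load(p4,t1,depot)): drop {in(p4,t1)}, keep {pkg_at(p2,portB)}, require {pkg_at(p4,depot), truck_at(t1,depot)}
    → {pkg_at(p2,portB), pkg_at(p4,depot), truck_at(t1,depot)}
  through step 3 (drive(t1,gate,depot)): drop {truck_at(t1,depot)}, keep {pkg_at(p2,portB), pkg_at(p4,depot)}, require {truck_at(t1,gate)}
    → {pkg_at(p2,portB), pkg_at(p4,depot), truck_at(t1,gate)}
  through step 2 (drive(t1,portB,gate)): drop {truck_at(t1,gate)}, keep {pkg_at(p2,portB), pkg_at(p4,depot)}, require {truck_at(t1,portB)}
    → {pkg_at(p2,portB), pkg_at(p4,depot), truck_at(t1,portB)}
  through step 1 (drive(t1,gate,portB)): drop {truck_at(t1,portB)}, keep {pkg_at(p2,portB), pkg_at(p4,depot)}, require {truck_at(t1,gate)}
    → {pkg_at(p2,portB), pkg_at(p4,depot), truck_at(t1,gate)}

== RESULT ==
["pkg_at(p2,portB)", "pkg_at(p4,depot)", "truck_at(t1,gate)"]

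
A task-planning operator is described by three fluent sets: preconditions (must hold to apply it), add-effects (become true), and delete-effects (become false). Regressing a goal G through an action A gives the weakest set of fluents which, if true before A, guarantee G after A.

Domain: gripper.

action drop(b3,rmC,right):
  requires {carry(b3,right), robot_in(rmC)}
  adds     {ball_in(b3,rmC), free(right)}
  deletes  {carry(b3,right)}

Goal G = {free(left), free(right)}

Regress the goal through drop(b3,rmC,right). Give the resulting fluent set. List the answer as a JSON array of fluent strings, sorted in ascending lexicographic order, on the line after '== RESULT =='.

Regress:
  G ∩ del = {}  (empty — regression defined)
  G \ add = {free(left), free(right)} \ {ball_in(b3,rmC), free(right)} = {free(left)}
  ∪ pre   = {free(left)} ∪ {carry(b3,right), robot_in(rmC)}
          = {carry(b3,right), free(left), robot_in(rmC)}

== RESULT ==
["carry(b3,right)", "free(left)", "robot_in(rmC)"]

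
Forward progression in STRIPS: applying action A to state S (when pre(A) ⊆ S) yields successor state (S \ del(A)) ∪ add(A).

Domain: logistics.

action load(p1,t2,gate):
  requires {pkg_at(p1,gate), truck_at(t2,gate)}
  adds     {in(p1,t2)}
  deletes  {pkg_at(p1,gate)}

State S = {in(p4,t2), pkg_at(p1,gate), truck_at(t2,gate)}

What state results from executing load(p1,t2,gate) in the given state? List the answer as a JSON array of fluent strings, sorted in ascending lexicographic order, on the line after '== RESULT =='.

Progress:
  pre ⊆ S: {pkg_at(p1,gate), truck_at(t2,gate)} ⊆ S  — applicable
  S \ del = {in(p4,t2), truck_at(t2,gate)}
  ∪ add   = {in(p1,t2), in(p4,t2), truck_at(t2,gate)}

== RESULT ==
["in(p1,t2)", "in(p4,t2)", "truck_at(t2,gate)"]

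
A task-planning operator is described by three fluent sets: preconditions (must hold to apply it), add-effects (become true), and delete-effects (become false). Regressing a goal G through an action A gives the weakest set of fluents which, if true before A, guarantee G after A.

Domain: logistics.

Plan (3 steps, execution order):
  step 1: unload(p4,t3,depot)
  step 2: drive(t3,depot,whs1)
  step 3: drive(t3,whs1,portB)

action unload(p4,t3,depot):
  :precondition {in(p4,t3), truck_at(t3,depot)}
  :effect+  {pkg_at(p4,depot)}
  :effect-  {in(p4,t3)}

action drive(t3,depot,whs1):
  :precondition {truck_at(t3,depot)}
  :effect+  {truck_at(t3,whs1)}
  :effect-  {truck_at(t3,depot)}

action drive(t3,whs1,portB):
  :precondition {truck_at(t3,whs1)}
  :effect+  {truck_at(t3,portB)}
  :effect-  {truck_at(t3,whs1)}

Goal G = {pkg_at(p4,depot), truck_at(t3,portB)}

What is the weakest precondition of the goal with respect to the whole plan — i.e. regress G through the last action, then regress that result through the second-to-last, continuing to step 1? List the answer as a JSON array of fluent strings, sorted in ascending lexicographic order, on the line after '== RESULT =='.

Regress step by step:
  through step 3 (drive(t3,whs1,portB)): drop {truck_at(t3,portB)}, keep {pkg_at(p4,depot)}, require {truck_at(t3,whs1)}
    → {pkg_at(p4,depot), truck_at(t3,whs1)}
  through step 2 (drive(t3,depot,whs1)): drop {truck_at(t3,whs1)}, keep {pkg_at(p4,depot)}, require {truck_at(t3,depot)}
    → {pkg_at(p4,depot), truck_at(t3,depot)}
  through step 1 (unload(p4,t3,depot)): drop {pkg_at(p4,depot)}, keep {truck_at(t3,depot)}, require {in(p4,t3), truck_at(t3,depot)}
    → {in(p4,t3), truck_at(t3,depot)}

== RESULT ==
["in(p4,t3)", "truck_at(t3,depot)"]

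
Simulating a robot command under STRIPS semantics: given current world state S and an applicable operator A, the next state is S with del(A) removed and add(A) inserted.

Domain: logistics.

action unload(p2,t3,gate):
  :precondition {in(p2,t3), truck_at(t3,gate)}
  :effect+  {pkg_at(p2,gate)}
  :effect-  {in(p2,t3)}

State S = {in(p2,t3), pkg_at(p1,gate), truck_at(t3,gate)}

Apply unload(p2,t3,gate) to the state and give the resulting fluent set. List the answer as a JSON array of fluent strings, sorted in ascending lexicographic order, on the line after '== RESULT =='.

Compute (S \ del) ∪ add:
  pre ⊆ S: {in(p2,t3), truck_at(t3,gate)} ⊆ S  — applicable
  S \ del = {pkg_at(p1,gate), truck_at(t3,gate)}
  ∪ add   = {pkg_at(p1,gate), pkg_at(p2,gate), truck_at(t3,gate)}

== RESULT ==
["pkg_at(p1,gate)", "pkg_at(p2,gate)", "truck_at(t3,gate)"]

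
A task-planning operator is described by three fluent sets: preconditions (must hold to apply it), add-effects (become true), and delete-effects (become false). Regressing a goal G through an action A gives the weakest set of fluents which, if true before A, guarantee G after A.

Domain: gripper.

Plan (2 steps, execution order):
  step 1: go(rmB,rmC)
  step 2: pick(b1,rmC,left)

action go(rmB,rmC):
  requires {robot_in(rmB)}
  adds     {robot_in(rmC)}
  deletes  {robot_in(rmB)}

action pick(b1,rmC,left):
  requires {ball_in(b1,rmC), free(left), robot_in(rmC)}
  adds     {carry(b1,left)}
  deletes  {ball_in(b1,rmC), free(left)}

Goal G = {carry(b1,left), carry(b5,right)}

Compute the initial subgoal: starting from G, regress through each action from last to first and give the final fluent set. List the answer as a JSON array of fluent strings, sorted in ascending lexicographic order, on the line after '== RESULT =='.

Work backward from the goal:
  through step 2 (pick(b1,rmC,left)): drop {carry(b1,left)}, keep {carry(b5,right)}, require {ball_in(b1,rmC), free(left), robot_in(rmC)}
    → {ball_in(b1,rmC), carry(b5,right), free(left), robot_in(rmC)}
  through step 1 (go(rmB,rmC)): drop {robot_in(rmC)}, keep {ball_in(b1,rmC), carry(b5,right), free(left)}, require {robot_in(rmB)}
    → {ball_in(b1,rmC), carry(b5,right), free(left), robot_in(rmB)}

== RESULT ==
["ball_in(b1,rmC)", "carry(b5,right)", "free(left)", "robot_in(rmB)"]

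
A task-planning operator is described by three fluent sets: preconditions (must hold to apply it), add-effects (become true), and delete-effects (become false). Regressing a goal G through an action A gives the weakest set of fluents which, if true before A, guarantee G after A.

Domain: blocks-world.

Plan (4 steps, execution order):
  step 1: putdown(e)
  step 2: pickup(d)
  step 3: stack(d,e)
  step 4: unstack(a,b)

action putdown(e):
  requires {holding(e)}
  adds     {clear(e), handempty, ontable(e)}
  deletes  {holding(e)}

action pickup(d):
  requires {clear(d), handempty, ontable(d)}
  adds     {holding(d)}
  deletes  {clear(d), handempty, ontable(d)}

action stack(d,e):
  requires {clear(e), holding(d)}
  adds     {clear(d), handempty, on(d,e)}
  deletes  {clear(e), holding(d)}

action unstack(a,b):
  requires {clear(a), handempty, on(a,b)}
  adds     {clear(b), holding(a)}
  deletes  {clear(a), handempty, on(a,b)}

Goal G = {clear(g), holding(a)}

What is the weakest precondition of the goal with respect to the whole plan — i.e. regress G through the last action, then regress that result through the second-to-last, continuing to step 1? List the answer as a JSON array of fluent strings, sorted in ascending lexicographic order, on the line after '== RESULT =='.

Work backward from the goal:
  through step 4 (unstack(a,b)): drop {holding(a)}, keep {clear(g)}, require {clear(a), handempty, on(a,b)}
    → {clear(a), clear(g), handempty, on(a,b)}
  through step 3 (stack(d,e)): drop {handempty}, keep {clear(a), clear(g), on(a,b)}, require {clear(e), holding(d)}
    → {clear(a), clear(e), clear(g), holding(d), on(a,b)}
  through step 2 (pickup(d)): drop {holding(d)}, keep {clear(a), clear(e), clear(g), on(a,b)}, require {clear(d), handempty, ontable(d)}
    → {clear(a), clear(d), clear(e), clear(g), handempty, on(a,b), ontable(d)}
  through step 1 (putdown(e)): drop {clear(e), handempty}, keep {clear(a), clear(d), clear(g), on(a,b), ontable(d)}, require {holding(e)}
    → {clear(a), clear(d), clear(g), holding(e), on(a,b), ontable(d)}

== RESULT ==
["clear(a)", "clear(d)", "clear(g)", "holding(e)", "on(a,b)", "ontable(d)"]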